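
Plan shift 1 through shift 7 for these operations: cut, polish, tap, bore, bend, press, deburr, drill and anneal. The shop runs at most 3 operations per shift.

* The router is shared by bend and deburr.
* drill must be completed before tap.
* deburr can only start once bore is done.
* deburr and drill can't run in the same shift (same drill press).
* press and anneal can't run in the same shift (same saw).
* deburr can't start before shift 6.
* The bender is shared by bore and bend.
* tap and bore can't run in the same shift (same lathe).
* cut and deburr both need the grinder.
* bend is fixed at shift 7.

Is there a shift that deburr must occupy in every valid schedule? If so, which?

shift 6

deburr's window is shift 6–shift 7.
bend is fixed at shift 7, and deburr can't share a shift with bend.
So deburr must be shift 6.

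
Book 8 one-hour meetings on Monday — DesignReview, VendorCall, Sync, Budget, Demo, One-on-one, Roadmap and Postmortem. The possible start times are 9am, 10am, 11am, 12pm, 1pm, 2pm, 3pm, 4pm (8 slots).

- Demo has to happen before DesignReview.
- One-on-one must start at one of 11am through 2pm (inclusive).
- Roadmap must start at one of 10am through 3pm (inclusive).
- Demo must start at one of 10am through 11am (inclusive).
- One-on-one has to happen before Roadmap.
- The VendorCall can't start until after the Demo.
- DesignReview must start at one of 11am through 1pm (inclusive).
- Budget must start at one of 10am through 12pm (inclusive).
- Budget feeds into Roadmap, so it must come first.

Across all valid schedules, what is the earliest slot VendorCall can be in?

11am

Precedence pushes VendorCall to at least 11am.
VendorCall at 11am is achievable: Sync=9am; Budget=10am; One-on-one=11am; DesignReview=11am; VendorCall=11am; Postmortem=9am; Roadmap=12pm; Demo=10am.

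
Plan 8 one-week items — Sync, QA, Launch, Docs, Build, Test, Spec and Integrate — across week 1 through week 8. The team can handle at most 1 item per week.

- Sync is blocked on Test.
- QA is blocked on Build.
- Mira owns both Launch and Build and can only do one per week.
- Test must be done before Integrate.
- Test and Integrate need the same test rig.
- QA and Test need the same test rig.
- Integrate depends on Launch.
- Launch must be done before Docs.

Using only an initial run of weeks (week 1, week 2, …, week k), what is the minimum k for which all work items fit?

8

The precedence chain requires at least 2 distinct weeks.
With at most 1 per week and 8 work items, at least 8 weeks are needed.
8 works (last occupied week: week 8): for example QA in week 6, Integrate in week 3, Sync in week 4, Docs in week 7, Test in week 2, Launch in week 1, Build in week 5, Spec in week 8.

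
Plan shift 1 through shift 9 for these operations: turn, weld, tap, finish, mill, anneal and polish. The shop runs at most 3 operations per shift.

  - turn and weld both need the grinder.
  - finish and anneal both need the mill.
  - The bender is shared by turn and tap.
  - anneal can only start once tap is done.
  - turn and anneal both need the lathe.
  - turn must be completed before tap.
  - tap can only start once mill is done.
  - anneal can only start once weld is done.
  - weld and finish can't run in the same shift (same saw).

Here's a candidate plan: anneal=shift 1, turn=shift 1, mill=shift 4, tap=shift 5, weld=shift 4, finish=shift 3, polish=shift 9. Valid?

turn and weld both need the grinder — holds.
finish and anneal both need the mill — holds.
turn and anneal both need the lathe — violated.
turn must be completed before tap — holds.
The shop runs at most 3 operations per shift — holds.
The bender is shared by turn and tap — holds.
anneal can only start once tap is done — violated.
tap can only start once mill is done — holds.
anneal can only start once weld is done — violated.
weld and finish can't run in the same shift (same saw) — holds.

Invalid. turn and anneal both need the lathe.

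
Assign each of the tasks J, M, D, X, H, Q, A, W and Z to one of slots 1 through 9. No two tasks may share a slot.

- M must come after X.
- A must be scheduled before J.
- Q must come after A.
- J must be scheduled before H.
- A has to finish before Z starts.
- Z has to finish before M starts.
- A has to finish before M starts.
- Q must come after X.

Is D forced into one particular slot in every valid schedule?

No

D can be 1 (e.g. Z=4; W=9; M=5; J=6; A=2; Q=7; X=3; D=1; H=8) or 2 (e.g. H=8, Q=7, X=3, M=5, W=9, J=6, A=1, Z=4, D=2).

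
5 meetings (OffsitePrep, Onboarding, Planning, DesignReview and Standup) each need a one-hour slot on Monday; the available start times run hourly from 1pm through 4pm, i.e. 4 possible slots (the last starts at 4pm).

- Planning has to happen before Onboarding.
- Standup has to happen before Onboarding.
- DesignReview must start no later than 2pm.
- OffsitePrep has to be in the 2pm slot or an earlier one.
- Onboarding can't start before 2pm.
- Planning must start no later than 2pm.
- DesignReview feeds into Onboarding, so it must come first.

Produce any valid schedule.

Standup=1pm, DesignReview=1pm, Onboarding=2pm, Planning=1pm, OffsitePrep=1pm

Checking: Standup(1pm) before Onboarding(2pm); DesignReview(1pm) before Onboarding(2pm); Planning(1pm) before Onboarding(2pm); DesignReview=1pm in [1pm,2pm]; OffsitePrep=1pm in [1pm,2pm]; Planning=1pm in [1pm,2pm]; Onboarding=2pm in [2pm,4pm].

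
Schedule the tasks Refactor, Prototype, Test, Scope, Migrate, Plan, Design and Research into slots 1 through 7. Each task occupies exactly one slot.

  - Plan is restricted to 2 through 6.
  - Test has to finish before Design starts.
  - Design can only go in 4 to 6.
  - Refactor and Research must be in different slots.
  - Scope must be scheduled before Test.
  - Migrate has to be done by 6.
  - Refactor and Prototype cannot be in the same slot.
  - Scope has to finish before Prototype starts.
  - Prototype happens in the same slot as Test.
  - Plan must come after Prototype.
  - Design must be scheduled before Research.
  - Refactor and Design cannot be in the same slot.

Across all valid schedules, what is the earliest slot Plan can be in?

Plan is available from 2; precedence pushes Plan to at least 3; Plan's own window allows nothing later than 6.
Plan at 3 is achievable: Research in 5, Refactor in 1, Prototype in 2, Migrate in 1, Test in 2, Plan in 3, Scope in 1, Design in 4.

3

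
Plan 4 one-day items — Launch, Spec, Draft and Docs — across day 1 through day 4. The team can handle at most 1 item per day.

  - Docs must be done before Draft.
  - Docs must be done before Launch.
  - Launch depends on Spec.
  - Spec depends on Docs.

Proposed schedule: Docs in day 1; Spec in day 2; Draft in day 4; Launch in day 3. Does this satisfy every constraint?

Yes

Spec depends on Docs — holds.
Docs must be done before Draft — holds.
Launch depends on Spec — holds.
The team can handle at most 1 item per day — holds.
Docs must be done before Launch — holds.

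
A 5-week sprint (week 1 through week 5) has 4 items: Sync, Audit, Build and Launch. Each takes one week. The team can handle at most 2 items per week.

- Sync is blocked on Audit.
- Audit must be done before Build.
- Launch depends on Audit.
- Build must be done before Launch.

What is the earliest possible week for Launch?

week 3

Precedence pushes Launch to at least week 3.
Launch at week 3 is achievable: Build -> week 2, Launch -> week 3, Audit -> week 1, Sync -> week 2.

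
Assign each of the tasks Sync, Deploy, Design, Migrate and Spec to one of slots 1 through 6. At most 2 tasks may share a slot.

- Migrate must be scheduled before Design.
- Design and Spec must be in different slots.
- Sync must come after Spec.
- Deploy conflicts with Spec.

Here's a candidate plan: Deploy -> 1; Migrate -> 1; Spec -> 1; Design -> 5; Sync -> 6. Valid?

No — it violates: At most 2 tasks may share a slot

Migrate must be scheduled before Design — holds.
Sync must come after Spec — holds.
Deploy conflicts with Spec — violated.
At most 2 tasks may share a slot — violated.
Design and Spec must be in different slots — holds.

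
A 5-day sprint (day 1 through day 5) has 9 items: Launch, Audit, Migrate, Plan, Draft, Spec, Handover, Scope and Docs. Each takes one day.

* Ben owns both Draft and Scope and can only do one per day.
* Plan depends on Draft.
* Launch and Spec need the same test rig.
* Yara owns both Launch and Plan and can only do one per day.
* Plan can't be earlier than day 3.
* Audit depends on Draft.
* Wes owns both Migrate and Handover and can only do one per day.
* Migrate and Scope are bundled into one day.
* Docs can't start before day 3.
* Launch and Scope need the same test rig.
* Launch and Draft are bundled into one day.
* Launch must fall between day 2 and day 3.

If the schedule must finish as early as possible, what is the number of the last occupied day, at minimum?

The precedence chain requires at least 2 distinct days.
Plan can't be placed before day 3, so the schedule must run through at least day 3.
3 works (last occupied day: day 3): for example Audit=day 3; Docs=day 3; Handover=day 2; Spec=day 1; Draft=day 2; Plan=day 3; Scope=day 1; Launch=day 2; Migrate=day 1.

3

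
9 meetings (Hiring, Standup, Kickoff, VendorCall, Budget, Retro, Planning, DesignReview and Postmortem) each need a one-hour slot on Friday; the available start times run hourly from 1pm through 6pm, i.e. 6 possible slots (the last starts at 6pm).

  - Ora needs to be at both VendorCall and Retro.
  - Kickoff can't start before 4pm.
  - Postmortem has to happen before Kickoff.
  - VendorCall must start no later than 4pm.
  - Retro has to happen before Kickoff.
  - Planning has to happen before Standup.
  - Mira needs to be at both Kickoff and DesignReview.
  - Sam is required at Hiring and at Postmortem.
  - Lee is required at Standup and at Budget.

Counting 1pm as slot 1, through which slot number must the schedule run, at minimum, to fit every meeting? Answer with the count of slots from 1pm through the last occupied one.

4 slots

The precedence chain requires at least 2 distinct slots.
Kickoff can't be placed before 4pm — that is slot 4 counting from 1pm — so the schedule must run through at least 4 slots.
4 works (last occupied slot: 4pm): for example Postmortem=1pm; VendorCall=2pm; Retro=1pm; Budget=1pm; Planning=1pm; Kickoff=4pm; DesignReview=1pm; Standup=2pm; Hiring=2pm.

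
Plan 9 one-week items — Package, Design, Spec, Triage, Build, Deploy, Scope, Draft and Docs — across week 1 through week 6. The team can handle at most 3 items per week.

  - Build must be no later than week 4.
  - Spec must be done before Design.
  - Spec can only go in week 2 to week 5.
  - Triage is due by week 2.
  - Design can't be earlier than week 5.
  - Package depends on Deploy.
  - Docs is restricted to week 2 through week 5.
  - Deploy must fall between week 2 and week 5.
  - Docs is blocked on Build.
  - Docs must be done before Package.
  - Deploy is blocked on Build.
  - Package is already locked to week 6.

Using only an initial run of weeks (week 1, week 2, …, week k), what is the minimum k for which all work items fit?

The precedence chain requires at least 3 distinct weeks.
With at most 3 per week and 9 work items, at least 3 weeks are needed.
Package can't be placed before week 6, so the schedule must run through at least week 6.
6 works (last occupied week: week 6): for example Draft in week 3; Spec in week 2; Scope in week 1; Docs in week 2; Package in week 6; Design in week 5; Deploy in week 2; Triage in week 1; Build in week 1.

6 weeks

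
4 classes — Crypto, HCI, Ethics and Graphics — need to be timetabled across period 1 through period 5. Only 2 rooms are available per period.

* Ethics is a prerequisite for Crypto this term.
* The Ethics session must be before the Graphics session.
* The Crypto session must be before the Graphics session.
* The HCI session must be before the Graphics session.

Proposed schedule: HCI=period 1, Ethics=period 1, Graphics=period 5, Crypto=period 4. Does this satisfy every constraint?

Yes, all constraints hold

The Ethics session must be before the Graphics session — holds.
The Crypto session must be before the Graphics session — holds.
The HCI session must be before the Graphics session — holds.
Ethics is a prerequisite for Crypto this term — holds.
Only 2 rooms are available per period — holds.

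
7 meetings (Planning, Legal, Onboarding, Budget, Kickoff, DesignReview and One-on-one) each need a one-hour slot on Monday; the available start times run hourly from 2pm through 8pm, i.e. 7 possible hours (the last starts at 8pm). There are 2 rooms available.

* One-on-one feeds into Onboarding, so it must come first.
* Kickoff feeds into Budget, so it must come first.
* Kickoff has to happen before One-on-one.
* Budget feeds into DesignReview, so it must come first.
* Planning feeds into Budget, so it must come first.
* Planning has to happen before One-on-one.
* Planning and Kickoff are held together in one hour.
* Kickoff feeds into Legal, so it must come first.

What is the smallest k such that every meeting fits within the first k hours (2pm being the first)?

The precedence chain requires at least 3 distinct hours.
With at most 2 per hour and 7 meetings, at least 4 hours are needed.
4 works (last occupied hour: 5pm): for example Budget -> 3pm; Planning -> 2pm; One-on-one -> 3pm; DesignReview -> 5pm; Kickoff -> 2pm; Onboarding -> 4pm; Legal -> 4pm.

4 hours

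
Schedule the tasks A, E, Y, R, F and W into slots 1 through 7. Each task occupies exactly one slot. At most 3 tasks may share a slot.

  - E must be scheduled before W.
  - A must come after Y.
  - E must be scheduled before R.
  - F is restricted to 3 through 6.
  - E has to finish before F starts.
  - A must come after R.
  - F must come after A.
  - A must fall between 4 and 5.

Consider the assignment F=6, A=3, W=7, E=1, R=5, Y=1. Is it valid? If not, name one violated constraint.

No — it violates: A must come after R

E must be scheduled before W — holds.
At most 3 tasks may share a slot — holds.
A must fall between 4 and 5 — violated.
E must be scheduled before R — holds.
F must come after A — holds.
E has to finish before F starts — holds.
F is restricted to 3 through 6 — holds.
A must come after R — violated.
A must come after Y — holds.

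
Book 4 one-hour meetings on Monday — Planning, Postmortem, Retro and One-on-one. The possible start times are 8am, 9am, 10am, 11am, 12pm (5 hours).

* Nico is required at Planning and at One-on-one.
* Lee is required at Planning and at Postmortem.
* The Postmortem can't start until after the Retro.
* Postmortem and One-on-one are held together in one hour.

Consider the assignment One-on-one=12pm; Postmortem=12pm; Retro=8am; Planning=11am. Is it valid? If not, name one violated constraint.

Yes, all constraints hold

Nico is required at Planning and at One-on-one — holds.
Lee is required at Planning and at Postmortem — holds.
Postmortem and One-on-one are held together in one hour — holds.
The Postmortem can't start until after the Retro — holds.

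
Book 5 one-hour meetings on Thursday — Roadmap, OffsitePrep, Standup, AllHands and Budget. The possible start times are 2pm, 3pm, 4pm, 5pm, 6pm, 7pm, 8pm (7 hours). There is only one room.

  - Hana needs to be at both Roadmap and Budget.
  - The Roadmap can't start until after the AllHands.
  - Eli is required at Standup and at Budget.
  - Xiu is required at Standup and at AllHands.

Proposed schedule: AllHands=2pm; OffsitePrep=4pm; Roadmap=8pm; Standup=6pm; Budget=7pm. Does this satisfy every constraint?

Valid

Hana needs to be at both Roadmap and Budget — holds.
There is only one room — holds.
Xiu is required at Standup and at AllHands — holds.
Eli is required at Standup and at Budget — holds.
The Roadmap can't start until after the AllHands — holds.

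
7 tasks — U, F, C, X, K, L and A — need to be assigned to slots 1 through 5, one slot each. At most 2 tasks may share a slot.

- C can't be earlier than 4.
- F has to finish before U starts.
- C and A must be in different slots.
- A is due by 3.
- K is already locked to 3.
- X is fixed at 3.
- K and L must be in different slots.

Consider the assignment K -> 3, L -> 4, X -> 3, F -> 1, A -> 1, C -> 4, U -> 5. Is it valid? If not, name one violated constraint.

C can't be earlier than 4 — holds.
A is due by 3 — holds.
K and L must be in different slots — holds.
K is already locked to 3 — holds.
X is fixed at 3 — holds.
C and A must be in different slots — holds.
At most 2 tasks may share a slot — holds.
F has to finish before U starts — holds.

Valid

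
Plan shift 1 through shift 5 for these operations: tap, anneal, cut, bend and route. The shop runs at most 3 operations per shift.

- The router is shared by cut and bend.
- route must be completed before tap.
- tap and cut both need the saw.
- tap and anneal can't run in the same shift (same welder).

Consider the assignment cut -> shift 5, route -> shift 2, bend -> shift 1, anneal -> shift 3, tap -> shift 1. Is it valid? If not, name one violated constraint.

tap and cut both need the saw — holds.
tap and anneal can't run in the same shift (same welder) — holds.
The router is shared by cut and bend — holds.
route must be completed before tap — violated.
The shop runs at most 3 operations per shift — holds.

No. route must be completed before tap is not satisfied.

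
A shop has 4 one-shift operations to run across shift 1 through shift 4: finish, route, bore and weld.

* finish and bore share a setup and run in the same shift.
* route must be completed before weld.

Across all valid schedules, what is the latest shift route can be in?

shift 3

Downstream work caps route at shift 3.
route at shift 3 is achievable: route -> shift 3; weld -> shift 4; finish -> shift 1; bore -> shift 1.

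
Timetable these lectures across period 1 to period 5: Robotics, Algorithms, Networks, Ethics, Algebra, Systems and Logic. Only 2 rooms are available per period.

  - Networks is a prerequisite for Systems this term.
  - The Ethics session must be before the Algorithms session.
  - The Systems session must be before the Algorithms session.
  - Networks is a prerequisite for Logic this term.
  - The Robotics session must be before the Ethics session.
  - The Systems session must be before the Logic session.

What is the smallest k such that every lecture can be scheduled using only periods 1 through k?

4

The precedence chain requires at least 3 distinct periods.
With at most 2 per period and 7 lectures, at least 4 periods are needed.
4 works (last occupied period: period 4): for example Ethics in period 2, Systems in period 2, Networks in period 1, Algorithms in period 3, Algebra in period 4, Logic in period 3, Robotics in period 1.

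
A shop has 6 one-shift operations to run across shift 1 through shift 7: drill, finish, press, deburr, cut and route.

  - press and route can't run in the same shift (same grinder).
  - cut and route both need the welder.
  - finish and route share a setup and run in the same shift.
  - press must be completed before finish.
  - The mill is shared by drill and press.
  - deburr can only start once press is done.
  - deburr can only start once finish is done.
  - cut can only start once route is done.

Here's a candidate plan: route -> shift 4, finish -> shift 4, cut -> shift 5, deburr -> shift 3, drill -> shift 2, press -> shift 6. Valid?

Invalid. deburr can only start once press is done.

press must be completed before finish — violated.
cut can only start once route is done — holds.
deburr can only start once finish is done — violated.
deburr can only start once press is done — violated.
cut and route both need the welder — holds.
finish and route share a setup and run in the same shift — holds.
The mill is shared by drill and press — holds.
press and route can't run in the same shift (same grinder) — holds.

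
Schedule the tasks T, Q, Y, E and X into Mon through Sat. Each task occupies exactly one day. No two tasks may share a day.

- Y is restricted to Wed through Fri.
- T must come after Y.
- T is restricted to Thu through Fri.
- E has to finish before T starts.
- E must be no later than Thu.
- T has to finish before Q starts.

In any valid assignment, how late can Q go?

Precedence pushes Q to at least Fri.
Q at Sat is achievable: E=Mon, Y=Wed, X=Tue, Q=Sat, T=Thu.

Sat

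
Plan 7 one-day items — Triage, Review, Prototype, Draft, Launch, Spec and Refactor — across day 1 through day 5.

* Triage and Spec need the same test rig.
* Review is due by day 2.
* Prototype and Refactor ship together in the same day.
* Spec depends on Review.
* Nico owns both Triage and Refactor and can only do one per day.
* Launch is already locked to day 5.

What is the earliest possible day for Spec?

Precedence pushes Spec to at least day 2.
Spec at day 2 is achievable: Spec -> day 2, Triage -> day 1, Review -> day 1, Launch -> day 5, Refactor -> day 2, Draft -> day 1, Prototype -> day 2.

day 2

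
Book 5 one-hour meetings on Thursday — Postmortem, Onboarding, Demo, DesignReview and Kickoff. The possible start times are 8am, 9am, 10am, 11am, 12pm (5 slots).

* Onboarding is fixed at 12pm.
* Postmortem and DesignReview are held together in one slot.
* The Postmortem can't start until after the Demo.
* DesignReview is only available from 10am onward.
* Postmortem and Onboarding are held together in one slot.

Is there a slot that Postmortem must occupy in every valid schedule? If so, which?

12pm

Postmortem must be in the same slot as Onboarding, which can't be before 12pm, so Postmortem is at least 12pm.
So Postmortem is pinned to 12pm.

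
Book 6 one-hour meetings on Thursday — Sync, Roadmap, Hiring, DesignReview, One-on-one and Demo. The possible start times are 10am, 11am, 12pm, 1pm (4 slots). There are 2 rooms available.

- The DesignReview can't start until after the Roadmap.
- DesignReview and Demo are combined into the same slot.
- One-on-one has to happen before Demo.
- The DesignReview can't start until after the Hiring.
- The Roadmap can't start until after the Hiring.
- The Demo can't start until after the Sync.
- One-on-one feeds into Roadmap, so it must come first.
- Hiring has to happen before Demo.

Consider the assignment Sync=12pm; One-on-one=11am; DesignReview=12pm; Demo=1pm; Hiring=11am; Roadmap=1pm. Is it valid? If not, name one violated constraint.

DesignReview and Demo are combined into the same slot — violated.
The Demo can't start until after the Sync — holds.
The Roadmap can't start until after the Hiring — holds.
The DesignReview can't start until after the Hiring — holds.
There are 2 rooms available — holds.
One-on-one feeds into Roadmap, so it must come first — holds.
The DesignReview can't start until after the Roadmap — violated.
Hiring has to happen before Demo — holds.
One-on-one has to happen before Demo — holds.

No. The DesignReview can't start until after the Roadmap is not satisfied.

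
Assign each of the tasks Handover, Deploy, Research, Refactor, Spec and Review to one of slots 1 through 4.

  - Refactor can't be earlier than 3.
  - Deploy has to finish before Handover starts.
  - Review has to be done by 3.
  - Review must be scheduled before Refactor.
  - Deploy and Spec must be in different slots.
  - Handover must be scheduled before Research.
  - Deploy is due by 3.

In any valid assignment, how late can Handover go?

3

Precedence pushes Handover to at least 2; downstream work caps Handover at 3.
Handover at 3 is achievable: Handover -> 3, Spec -> 2, Deploy -> 1, Review -> 1, Research -> 4, Refactor -> 3.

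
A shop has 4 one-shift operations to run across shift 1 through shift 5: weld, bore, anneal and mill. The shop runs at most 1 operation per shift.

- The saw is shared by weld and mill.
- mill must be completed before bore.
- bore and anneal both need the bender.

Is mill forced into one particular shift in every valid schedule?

No

mill can be shift 1 (e.g. anneal in shift 4, bore in shift 2, weld in shift 3, mill in shift 1) or shift 2 (e.g. mill -> shift 2; bore -> shift 3; weld -> shift 1; anneal -> shift 4).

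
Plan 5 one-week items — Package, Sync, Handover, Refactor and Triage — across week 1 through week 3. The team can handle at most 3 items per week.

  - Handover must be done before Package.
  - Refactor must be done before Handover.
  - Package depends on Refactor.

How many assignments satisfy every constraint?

9

Splitting on Sync: it can be week 1 (3), week 2 (3), week 3 (3). Listing each branch's schedules as (Package, Handover, Refactor, Triage) by week number:
Sync=week 1: (3,2,1,1) (3,2,1,2) (3,2,1,3) — 3.
Sync=week 2: (3,2,1,1) (3,2,1,2) (3,2,1,3) — 3.
Sync=week 3: (3,2,1,1) (3,2,1,2) (3,2,1,3) — 3.
Summing: 3 + 3 + 3 = 9.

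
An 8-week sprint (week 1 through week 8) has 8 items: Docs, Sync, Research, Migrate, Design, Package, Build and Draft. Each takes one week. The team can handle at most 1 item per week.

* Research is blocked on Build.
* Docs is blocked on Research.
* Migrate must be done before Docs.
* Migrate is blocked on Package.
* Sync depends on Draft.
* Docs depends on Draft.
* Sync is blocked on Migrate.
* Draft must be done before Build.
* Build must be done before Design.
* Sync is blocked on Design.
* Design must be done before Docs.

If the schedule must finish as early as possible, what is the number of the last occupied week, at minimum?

The precedence chain requires at least 4 distinct weeks.
With at most 1 per week and 8 tasks, at least 8 weeks are needed.
8 works (last occupied week: week 8): for example Draft in week 3; Research in week 6; Package in week 1; Docs in week 7; Build in week 4; Sync in week 8; Migrate in week 2; Design in week 5.

8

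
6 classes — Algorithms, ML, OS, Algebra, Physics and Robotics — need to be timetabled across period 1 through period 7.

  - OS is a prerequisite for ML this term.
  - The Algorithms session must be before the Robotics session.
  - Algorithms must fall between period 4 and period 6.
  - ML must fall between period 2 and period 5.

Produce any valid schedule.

Robotics -> period 5, Algorithms -> period 4, Physics -> period 1, Algebra -> period 1, ML -> period 2, OS -> period 1

Checking: Algorithms(period 4) before Robotics(period 5); OS(period 1) before ML(period 2); Algorithms=period 4 in [period 4,period 6]; ML=period 2 in [period 2,period 5].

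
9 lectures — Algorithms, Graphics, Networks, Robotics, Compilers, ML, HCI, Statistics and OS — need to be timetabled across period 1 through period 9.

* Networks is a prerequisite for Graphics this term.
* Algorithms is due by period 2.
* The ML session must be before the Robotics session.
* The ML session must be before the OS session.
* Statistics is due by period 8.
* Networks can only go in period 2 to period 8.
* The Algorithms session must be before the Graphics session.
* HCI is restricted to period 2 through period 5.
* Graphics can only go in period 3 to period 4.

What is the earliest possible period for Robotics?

Precedence pushes Robotics to at least period 2.
Robotics at period 2 is achievable: Compilers=period 1, OS=period 2, HCI=period 2, Robotics=period 2, Statistics=period 1, ML=period 1, Graphics=period 3, Algorithms=period 1, Networks=period 2.

period 2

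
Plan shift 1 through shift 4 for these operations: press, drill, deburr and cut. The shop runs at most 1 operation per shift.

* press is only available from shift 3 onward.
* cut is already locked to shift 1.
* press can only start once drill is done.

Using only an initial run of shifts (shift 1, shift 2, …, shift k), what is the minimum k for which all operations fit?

4

The precedence chain requires at least 2 distinct shifts.
With at most 1 per shift and 4 operations, at least 4 shifts are needed.
press can't be placed before shift 3, so the schedule must run through at least shift 3.
4 works (last occupied shift: shift 4): for example cut -> shift 1; deburr -> shift 4; drill -> shift 2; press -> shift 3.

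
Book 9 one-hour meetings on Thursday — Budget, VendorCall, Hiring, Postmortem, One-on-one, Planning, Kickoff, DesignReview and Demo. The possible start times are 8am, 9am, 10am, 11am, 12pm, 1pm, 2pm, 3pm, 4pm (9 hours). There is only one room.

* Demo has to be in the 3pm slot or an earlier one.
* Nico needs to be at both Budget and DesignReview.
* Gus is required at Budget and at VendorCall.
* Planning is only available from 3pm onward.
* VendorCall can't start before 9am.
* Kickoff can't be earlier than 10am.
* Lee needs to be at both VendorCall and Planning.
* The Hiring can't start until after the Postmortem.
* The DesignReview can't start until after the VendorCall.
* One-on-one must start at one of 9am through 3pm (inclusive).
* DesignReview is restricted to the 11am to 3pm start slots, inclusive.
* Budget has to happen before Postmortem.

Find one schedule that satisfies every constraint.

Budget -> 1pm, Hiring -> 4pm, DesignReview -> 11am, Postmortem -> 2pm, Planning -> 3pm, Demo -> 8am, Kickoff -> 12pm, VendorCall -> 10am, One-on-one -> 9am

Checking: Postmortem(2pm) before Hiring(4pm); Budget(1pm) before Postmortem(2pm); VendorCall(10am) before DesignReview(11am); Budget(1pm) != DesignReview(11am); VendorCall(10am) != Planning(3pm); Budget(1pm) != VendorCall(10am); One-on-one=9am in [9am,3pm]; Kickoff=12pm in [10am,4pm]; Planning=3pm in [3pm,4pm]; VendorCall=10am in [9am,4pm]; Demo=8am in [8am,3pm]; DesignReview=11am in [11am,3pm]; max 1 per hour (cap 1).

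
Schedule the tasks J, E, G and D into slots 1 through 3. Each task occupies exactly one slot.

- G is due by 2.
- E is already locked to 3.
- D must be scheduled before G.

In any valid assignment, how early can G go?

Precedence pushes G to at least 2; G's own window allows nothing later than 2.
G at 2 is achievable: D -> 1; J -> 1; G -> 2; E -> 3.

2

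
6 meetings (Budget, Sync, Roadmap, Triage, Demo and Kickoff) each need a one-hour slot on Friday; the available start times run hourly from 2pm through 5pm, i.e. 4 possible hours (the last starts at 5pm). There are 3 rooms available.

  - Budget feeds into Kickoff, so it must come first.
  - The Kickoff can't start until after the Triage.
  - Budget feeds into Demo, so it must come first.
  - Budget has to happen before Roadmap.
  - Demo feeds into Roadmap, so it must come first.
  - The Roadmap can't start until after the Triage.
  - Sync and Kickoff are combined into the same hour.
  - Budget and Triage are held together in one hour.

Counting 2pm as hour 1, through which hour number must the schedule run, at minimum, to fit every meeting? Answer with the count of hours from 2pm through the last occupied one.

The precedence chain requires at least 3 distinct hours.
With at most 3 per hour and 6 meetings, at least 2 hours are needed.
3 works (last occupied hour: 4pm): for example Kickoff in 3pm; Demo in 3pm; Roadmap in 4pm; Budget in 2pm; Sync in 3pm; Triage in 2pm.

3 hours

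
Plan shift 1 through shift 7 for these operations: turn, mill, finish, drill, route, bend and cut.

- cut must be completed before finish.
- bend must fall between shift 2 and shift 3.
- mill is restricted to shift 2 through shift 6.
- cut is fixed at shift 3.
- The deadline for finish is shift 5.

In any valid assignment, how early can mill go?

shift 2

Mill is available from shift 2; mill's own window allows nothing later than shift 6.
mill at shift 2 is achievable: mill=shift 2, bend=shift 2, turn=shift 1, cut=shift 3, route=shift 1, finish=shift 4, drill=shift 1.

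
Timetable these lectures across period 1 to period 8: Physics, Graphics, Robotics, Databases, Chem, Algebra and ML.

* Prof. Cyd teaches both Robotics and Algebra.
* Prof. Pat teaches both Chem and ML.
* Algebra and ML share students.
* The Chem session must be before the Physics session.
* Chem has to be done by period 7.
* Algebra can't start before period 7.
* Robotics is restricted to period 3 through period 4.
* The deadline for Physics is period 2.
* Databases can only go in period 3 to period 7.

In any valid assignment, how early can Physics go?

Precedence pushes Physics to at least period 2; Physics's own window allows nothing later than period 2.
Physics at period 2 is achievable: ML=period 2; Algebra=period 7; Physics=period 2; Graphics=period 1; Robotics=period 3; Chem=period 1; Databases=period 3.

period 2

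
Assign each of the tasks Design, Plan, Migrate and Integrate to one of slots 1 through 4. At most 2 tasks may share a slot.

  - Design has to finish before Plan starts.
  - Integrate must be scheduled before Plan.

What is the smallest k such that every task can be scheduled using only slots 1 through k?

2

The precedence chain requires at least 2 distinct slots.
With at most 2 per slot and 4 tasks, at least 2 slots are needed.
2 works (last occupied slot: 2): for example Migrate in 2; Integrate in 1; Plan in 2; Design in 1.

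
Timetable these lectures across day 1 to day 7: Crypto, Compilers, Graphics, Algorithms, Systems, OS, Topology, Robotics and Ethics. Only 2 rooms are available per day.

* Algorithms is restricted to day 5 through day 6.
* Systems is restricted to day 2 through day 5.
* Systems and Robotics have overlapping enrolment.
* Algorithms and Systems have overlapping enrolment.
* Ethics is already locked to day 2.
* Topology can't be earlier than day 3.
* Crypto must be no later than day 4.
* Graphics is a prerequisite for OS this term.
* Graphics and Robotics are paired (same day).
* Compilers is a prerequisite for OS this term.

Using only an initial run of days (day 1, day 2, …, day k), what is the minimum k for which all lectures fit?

5 days

The precedence chain requires at least 2 distinct days.
With at most 2 per day and 9 lectures, at least 5 days are needed.
Algorithms can't be placed before day 5, so the schedule must run through at least day 5.
5 works (last occupied day: day 5): for example Graphics -> day 4; Robotics -> day 4; Ethics -> day 2; Compilers -> day 1; Crypto -> day 1; OS -> day 5; Algorithms -> day 5; Topology -> day 3; Systems -> day 2.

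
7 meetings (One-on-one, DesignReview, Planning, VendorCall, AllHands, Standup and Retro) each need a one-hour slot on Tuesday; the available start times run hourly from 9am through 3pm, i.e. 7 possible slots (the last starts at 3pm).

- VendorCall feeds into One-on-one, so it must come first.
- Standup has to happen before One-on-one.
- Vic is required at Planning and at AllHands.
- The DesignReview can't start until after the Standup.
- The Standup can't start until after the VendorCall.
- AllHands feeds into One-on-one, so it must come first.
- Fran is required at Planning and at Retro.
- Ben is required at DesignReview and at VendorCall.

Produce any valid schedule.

VendorCall -> 9am; AllHands -> 9am; Standup -> 10am; Planning -> 10am; Retro -> 9am; One-on-one -> 11am; DesignReview -> 11am

Checking: VendorCall(9am) before One-on-one(11am); VendorCall(9am) before Standup(10am); Standup(10am) before One-on-one(11am); Standup(10am) before DesignReview(11am); AllHands(9am) before One-on-one(11am); Planning(10am) != Retro(9am); DesignReview(11am) != VendorCall(9am); Planning(10am) != AllHands(9am).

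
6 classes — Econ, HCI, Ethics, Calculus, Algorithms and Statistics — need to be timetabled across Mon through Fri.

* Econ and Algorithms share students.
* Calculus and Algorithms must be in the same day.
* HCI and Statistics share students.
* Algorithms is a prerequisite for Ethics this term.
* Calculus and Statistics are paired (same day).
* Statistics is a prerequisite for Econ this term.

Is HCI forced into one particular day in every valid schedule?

No

HCI can be Mon (e.g. Ethics=Wed; Calculus=Tue; Statistics=Tue; Algorithms=Tue; HCI=Mon; Econ=Wed) or Tue (e.g. Ethics in Tue; Calculus in Mon; Statistics in Mon; HCI in Tue; Econ in Tue; Algorithms in Mon).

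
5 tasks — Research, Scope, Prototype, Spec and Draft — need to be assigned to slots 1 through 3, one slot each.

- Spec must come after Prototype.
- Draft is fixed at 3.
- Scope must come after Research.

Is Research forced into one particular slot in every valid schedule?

No

Research can be 1 (e.g. Scope -> 2, Draft -> 3, Prototype -> 1, Spec -> 2, Research -> 1) or 2 (e.g. Spec -> 2, Research -> 2, Prototype -> 1, Scope -> 3, Draft -> 3).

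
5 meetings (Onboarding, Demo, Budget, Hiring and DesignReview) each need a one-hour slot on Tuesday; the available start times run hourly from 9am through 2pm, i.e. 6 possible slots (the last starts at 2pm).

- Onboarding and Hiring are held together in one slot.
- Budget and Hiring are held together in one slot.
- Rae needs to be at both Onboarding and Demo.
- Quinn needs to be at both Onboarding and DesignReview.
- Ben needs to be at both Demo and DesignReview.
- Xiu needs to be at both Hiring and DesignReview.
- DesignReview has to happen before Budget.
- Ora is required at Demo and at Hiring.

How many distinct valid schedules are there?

Splitting on Onboarding: it can be 10am (4), 11am (8), 12pm (12), 1pm (16), 2pm (20). Listing each branch's schedules as (Demo, Budget, Hiring, DesignReview):
Onboarding=10am: (11am,10am,10am,9am) (12pm,10am,10am,9am) (1pm,10am,10am,9am) (2pm,10am,10am,9am) — 4.
Onboarding=11am: (9am,11am,11am,10am) (10am,11am,11am,9am) (12pm,11am,11am,9am) (12pm,11am,11am,10am) (1pm,11am,11am,9am) (1pm,11am,11am,10am) (2pm,11am,11am,9am) (2pm,11am,11am,10am) — 8.
Onboarding=12pm: (9am,12pm,12pm,10am) (9am,12pm,12pm,11am) (10am,12pm,12pm,9am) (10am,12pm,12pm,11am) (11am,12pm,12pm,9am) (11am,12pm,12pm,10am) (1pm,12pm,12pm,9am) (1pm,12pm,12pm,10am) (1pm,12pm,12pm,11am) (2pm,12pm,12pm,9am) (2pm,12pm,12pm,10am) (2pm,12pm,12pm,11am) — 12.
Onboarding=1pm: (9am,1pm,1pm,10am) (9am,1pm,1pm,11am) (9am,1pm,1pm,12pm) (10am,1pm,1pm,9am) (10am,1pm,1pm,11am) (10am,1pm,1pm,12pm) (11am,1pm,1pm,9am) (11am,1pm,1pm,10am) (11am,1pm,1pm,12pm) (12pm,1pm,1pm,9am) (12pm,1pm,1pm,10am) (12pm,1pm,1pm,11am) (2pm,1pm,1pm,9am) (2pm,1pm,1pm,10am) (2pm,1pm,1pm,11am) (2pm,1pm,1pm,12pm) — 16.
Onboarding=2pm: (9am,2pm,2pm,10am) (9am,2pm,2pm,11am) (9am,2pm,2pm,12pm) (9am,2pm,2pm,1pm) (10am,2pm,2pm,9am) (10am,2pm,2pm,11am) (10am,2pm,2pm,12pm) (10am,2pm,2pm,1pm) (11am,2pm,2pm,9am) (11am,2pm,2pm,10am) (11am,2pm,2pm,12pm) (11am,2pm,2pm,1pm) (12pm,2pm,2pm,9am) (12pm,2pm,2pm,10am) (12pm,2pm,2pm,11am) (12pm,2pm,2pm,1pm) (1pm,2pm,2pm,9am) (1pm,2pm,2pm,10am) (1pm,2pm,2pm,11am) (1pm,2pm,2pm,12pm) — 20.
Summing: 4 + 8 + 12 + 16 + 20 = 60.

60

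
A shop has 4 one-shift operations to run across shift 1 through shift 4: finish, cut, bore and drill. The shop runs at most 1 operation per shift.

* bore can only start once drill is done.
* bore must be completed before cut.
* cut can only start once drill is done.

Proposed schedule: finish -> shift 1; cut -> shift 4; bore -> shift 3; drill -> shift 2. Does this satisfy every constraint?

cut can only start once drill is done — holds.
bore can only start once drill is done — holds.
bore must be completed before cut — holds.
The shop runs at most 1 operation per shift — holds.

Yes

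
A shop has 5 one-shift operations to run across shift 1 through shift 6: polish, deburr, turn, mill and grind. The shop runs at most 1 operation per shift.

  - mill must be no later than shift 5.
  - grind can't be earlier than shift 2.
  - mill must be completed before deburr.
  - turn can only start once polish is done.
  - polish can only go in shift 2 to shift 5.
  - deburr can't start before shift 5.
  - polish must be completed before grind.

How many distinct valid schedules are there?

30

Splitting on polish: it can be shift 2 (22), shift 3 (8). Listing each branch's schedules as (deburr, turn, mill, grind) by shift number:
polish=shift 2: (5,3,1,4) (5,3,1,6) (5,3,4,6) (5,4,1,3) (5,4,1,6) (5,4,3,6) (5,6,1,3) (5,6,1,4) (5,6,3,4) (5,6,4,3) (6,3,1,4) (6,3,1,5) (6,3,4,5) (6,3,5,4) (6,4,1,3) (6,4,1,5) (6,4,3,5) (6,4,5,3) (6,5,1,3) (6,5,1,4) (6,5,3,4) (6,5,4,3) — 22.
polish=shift 3: (5,4,1,6) (5,4,2,6) (5,6,1,4) (5,6,2,4) (6,4,1,5) (6,4,2,5) (6,5,1,4) (6,5,2,4) — 8.
Summing: 22 + 8 = 30.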